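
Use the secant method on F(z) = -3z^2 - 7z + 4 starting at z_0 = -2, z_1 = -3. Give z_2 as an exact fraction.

F(-2) = 6, F(-3) = -2. z_2 = (-3) - (-2)·((-3) - (-2))/((-2) - 6) = -11/4.

-11/4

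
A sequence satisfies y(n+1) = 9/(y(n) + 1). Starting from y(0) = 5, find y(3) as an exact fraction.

45/23

y(1) = 9/(5 + 1) = 3/2.
y(2) = 9/(3/2 + 1) = 18/5.
y(3) = 9/(18/5 + 1) = 45/23.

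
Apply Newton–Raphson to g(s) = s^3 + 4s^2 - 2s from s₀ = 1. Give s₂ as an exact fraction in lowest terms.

32/63

g'(s) = 3s^2 + 8s - 2.
g(1) = 3, g'(1) = 9, so s₁ = 1 - 3/9 = 2/3.
g(2/3) = 20/27, g'(2/3) = 14/3, so s₂ = (2/3) - (20/27)/(14/3) = 32/63.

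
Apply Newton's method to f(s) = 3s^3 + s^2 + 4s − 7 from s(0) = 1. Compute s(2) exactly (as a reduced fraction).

f'(s) = 9s^2 + 2s + 4.
f(1) = 1, f'(1) = 15, so s(1) = 1 − 1/15 = 14/15.
f(14/15) = 49/1125, f'(14/15) = 1028/75, so s(2) = (14/15) − (49/1125)/(1028/75) = 4781/5140.

4781/5140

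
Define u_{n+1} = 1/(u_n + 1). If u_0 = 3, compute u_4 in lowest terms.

u_1 = 1/(3 + 1) = 1/4.
u_2 = 1/(1/4 + 1) = 4/5.
u_3 = 1/(4/5 + 1) = 5/9.
u_4 = 1/(5/9 + 1) = 9/14.

9/14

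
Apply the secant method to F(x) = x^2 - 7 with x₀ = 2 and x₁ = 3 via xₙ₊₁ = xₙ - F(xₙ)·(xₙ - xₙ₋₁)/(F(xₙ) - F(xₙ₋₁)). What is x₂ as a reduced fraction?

13/5

F(2) = -3, F(3) = 2. x₂ = 3 - 2·(3 - 2)/(2 - (-3)) = 13/5.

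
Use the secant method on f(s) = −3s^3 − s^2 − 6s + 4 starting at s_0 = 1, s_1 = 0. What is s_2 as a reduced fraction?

2/5

f(1) = −6, f(0) = 4. s_2 = 0 − 4·(0 − 1)/(4 − (−6)) = 2/5.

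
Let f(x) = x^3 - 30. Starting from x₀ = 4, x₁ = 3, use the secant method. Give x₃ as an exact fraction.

39340/12657

f(4) = 34, f(3) = -3. x₂ = 3 - (-3)·(3 - 4)/((-3) - 34) = 114/37.
f(3) = -3, f(114/37) = -38046/50653. x₃ = (114/37) - (-38046/50653)·((114/37) - 3)/((-38046/50653) - (-3)) = 39340/12657.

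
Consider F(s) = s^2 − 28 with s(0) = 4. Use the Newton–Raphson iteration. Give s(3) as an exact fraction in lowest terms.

F'(s) = 2s.
F(4) = −12, F'(4) = 8, so s(1) = 4 − (−12)/8 = 11/2.
F(11/2) = 9/4, F'(11/2) = 11, so s(2) = (11/2) − (9/4)/11 = 233/44.
F(233/44) = 81/1936, F'(233/44) = 233/22, so s(3) = (233/44) − (81/1936)/(233/22) = 108497/20504.

108497/20504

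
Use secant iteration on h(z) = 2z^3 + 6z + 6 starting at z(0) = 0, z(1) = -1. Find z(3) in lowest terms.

h(0) = 6, h(-1) = -2. z(2) = (-1) - (-2)·((-1) - 0)/((-2) - 6) = -3/4.
h(-1) = -2, h(-3/4) = 21/32. z(3) = (-3/4) - (21/32)·((-3/4) - (-1))/((21/32) - (-2)) = -69/85.

-69/85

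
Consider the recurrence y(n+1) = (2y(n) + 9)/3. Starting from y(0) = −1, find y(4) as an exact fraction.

y(1) = (2·(−1) + 9)/3 = 7/3.
y(2) = (2·(7/3) + 9)/3 = 41/9.
y(3) = (2·(41/9) + 9)/3 = 163/27.
y(4) = (2·(163/27) + 9)/3 = 569/81.

569/81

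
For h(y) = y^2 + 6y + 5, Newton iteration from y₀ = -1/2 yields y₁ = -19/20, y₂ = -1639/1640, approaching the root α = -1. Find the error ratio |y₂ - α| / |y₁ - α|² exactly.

y₁ - α = -19/20 - (-1) = -19/20 + 1 = 1/20, so |y₁ - α| = 1/20.
y₂ - α = -1639/1640 - (-1) = -1639/1640 + 1 = 1/1640, so |y₂ - α| = 1/1640.
|y₁ - α|² = 1/400.
Ratio = (1/1640) / (1/400) = 10/41.

10/41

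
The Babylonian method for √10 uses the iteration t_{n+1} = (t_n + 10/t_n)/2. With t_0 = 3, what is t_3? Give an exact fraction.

1039681/328776

t_1 = (3 + 10/3)/2 = 19/6.
t_2 = (19/6 + 10/(19/6))/2 = 721/228.
t_3 = (721/228 + 10/(721/228))/2 = 1039681/328776.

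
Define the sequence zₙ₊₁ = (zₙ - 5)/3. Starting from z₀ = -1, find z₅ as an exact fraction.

z₁ = ((-1) - 5)/3 = -2.
z₂ = ((-2) - 5)/3 = -7/3.
z₃ = ((-7/3) - 5)/3 = -22/9.
z₄ = ((-22/9) - 5)/3 = -67/27.
z₅ = ((-67/27) - 5)/3 = -202/81.

-202/81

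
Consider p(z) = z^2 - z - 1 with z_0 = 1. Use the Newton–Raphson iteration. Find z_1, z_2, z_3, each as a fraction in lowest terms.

p'(z) = 2z - 1.
p(1) = -1, p'(1) = 1, so z_1 = 1 - (-1)/1 = 2.
p(2) = 1, p'(2) = 3, so z_2 = 2 - 1/3 = 5/3.
p(5/3) = 1/9, p'(5/3) = 7/3, so z_3 = (5/3) - (1/9)/(7/3) = 34/21.

z_1 = 2, z_2 = 5/3, z_3 = 34/21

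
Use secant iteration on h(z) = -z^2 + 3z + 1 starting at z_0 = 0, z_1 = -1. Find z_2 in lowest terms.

h(0) = 1, h(-1) = -3. z_2 = (-1) - (-3)·((-1) - 0)/((-3) - 1) = -1/4.

-1/4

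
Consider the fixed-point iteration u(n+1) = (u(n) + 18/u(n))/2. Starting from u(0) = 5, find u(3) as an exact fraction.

u(1) = (5 + 18/5)/2 = 43/10.
u(2) = (43/10 + 18/(43/10))/2 = 3649/860.
u(3) = (3649/860 + 18/(3649/860))/2 = 26628001/6276280.

26628001/6276280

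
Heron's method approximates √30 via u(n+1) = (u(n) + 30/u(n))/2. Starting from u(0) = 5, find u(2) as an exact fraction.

241/44

u(1) = (5 + 30/5)/2 = 11/2.
u(2) = (11/2 + 30/(11/2))/2 = 241/44.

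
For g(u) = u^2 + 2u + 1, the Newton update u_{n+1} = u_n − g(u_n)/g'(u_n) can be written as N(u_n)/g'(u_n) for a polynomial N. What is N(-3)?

g'(u) = 2u + 2.
N(u) = u·g'(u) − g(u) = u·(2u + 2) − (u^2 + 2u + 1) = u^2 − 1.
N(-3) = 8.

8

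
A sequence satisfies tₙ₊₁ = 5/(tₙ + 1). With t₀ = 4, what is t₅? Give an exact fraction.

85/52

t₁ = 5/(4 + 1) = 1.
t₂ = 5/(1 + 1) = 5/2.
t₃ = 5/(5/2 + 1) = 10/7.
t₄ = 5/(10/7 + 1) = 35/17.
t₅ = 5/(35/17 + 1) = 85/52.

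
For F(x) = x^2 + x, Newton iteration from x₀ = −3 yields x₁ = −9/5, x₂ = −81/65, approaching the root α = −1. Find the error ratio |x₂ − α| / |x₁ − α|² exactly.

x₁ − α = −9/5 − (−1) = −9/5 + 1 = −4/5, so |x₁ − α| = 4/5.
x₂ − α = −81/65 − (−1) = −81/65 + 1 = −16/65, so |x₂ − α| = 16/65.
|x₁ − α|² = 16/25.
Ratio = (16/65) / (16/25) = 5/13.

5/13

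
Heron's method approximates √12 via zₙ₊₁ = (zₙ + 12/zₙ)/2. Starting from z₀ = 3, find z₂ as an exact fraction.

z₁ = (3 + 12/3)/2 = 7/2.
z₂ = (7/2 + 12/(7/2))/2 = 97/28.

97/28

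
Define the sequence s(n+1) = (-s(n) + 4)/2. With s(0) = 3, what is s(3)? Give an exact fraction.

s(1) = (-3 + 4)/2 = 1/2.
s(2) = (-(1/2) + 4)/2 = 7/4.
s(3) = (-(7/4) + 4)/2 = 9/8.

9/8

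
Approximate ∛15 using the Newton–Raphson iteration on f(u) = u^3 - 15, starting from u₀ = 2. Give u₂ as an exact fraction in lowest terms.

f'(u) = 3u^2.
f(2) = -7, f'(2) = 12, so u₁ = 2 - (-7)/12 = 31/12.
f(31/12) = 3871/1728, f'(31/12) = 961/48, so u₂ = (31/12) - (3871/1728)/(961/48) = 42751/17298.

42751/17298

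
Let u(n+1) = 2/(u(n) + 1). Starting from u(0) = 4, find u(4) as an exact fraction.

34/31

u(1) = 2/(4 + 1) = 2/5.
u(2) = 2/(2/5 + 1) = 10/7.
u(3) = 2/(10/7 + 1) = 14/17.
u(4) = 2/(14/17 + 1) = 34/31.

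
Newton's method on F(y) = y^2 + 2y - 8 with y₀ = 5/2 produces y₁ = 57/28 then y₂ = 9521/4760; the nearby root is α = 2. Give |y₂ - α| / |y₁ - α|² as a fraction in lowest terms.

y₁ - α = 57/28 - 2 = 1/28, so |y₁ - α| = 1/28.
y₂ - α = 9521/4760 - 2 = 1/4760, so |y₂ - α| = 1/4760.
|y₁ - α|² = 1/784.
Ratio = (1/4760) / (1/784) = 14/85.

14/85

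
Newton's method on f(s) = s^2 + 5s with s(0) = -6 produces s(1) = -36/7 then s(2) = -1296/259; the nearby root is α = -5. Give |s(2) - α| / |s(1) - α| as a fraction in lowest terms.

s(1) - α = -36/7 - (-5) = -36/7 + 5 = -1/7, so |s(1) - α| = 1/7.
s(2) - α = -1296/259 - (-5) = -1296/259 + 5 = -1/259, so |s(2) - α| = 1/259.
Ratio = (1/259) / (1/7) = 1/37.

1/37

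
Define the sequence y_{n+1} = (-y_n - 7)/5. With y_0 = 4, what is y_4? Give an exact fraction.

-724/625

y_1 = (-4 - 7)/5 = -11/5.
y_2 = (-(-11/5) - 7)/5 = -24/25.
y_3 = (-(-24/25) - 7)/5 = -151/125.
y_4 = (-(-151/125) - 7)/5 = -724/625.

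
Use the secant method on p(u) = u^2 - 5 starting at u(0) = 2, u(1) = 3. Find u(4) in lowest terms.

p(2) = -1, p(3) = 4. u(2) = 3 - 4·(3 - 2)/(4 - (-1)) = 11/5.
p(3) = 4, p(11/5) = -4/25. u(3) = (11/5) - (-4/25)·((11/5) - 3)/((-4/25) - 4) = 29/13.
p(11/5) = -4/25, p(29/13) = -4/169. u(4) = (29/13) - (-4/169)·((29/13) - (11/5))/((-4/169) - (-4/25)) = 161/72.

161/72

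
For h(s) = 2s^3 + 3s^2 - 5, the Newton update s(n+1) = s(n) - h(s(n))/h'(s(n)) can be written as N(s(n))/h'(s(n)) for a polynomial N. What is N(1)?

h'(s) = 6s^2 + 6s.
N(s) = s·h'(s) - h(s) = s·(6s^2 + 6s) - (2s^3 + 3s^2 - 5) = 4s^3 + 3s^2 + 5.
N(1) = 12.

12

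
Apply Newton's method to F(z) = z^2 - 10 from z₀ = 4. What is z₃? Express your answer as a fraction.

F'(z) = 2z.
F(4) = 6, F'(4) = 8, so z₁ = 4 - 6/8 = 13/4.
F(13/4) = 9/16, F'(13/4) = 13/2, so z₂ = (13/4) - (9/16)/(13/2) = 329/104.
F(329/104) = 81/10816, F'(329/104) = 329/52, so z₃ = (329/104) - (81/10816)/(329/52) = 216401/68432.

216401/68432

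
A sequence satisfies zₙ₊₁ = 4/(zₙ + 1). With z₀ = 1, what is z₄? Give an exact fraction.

z₁ = 4/(1 + 1) = 2.
z₂ = 4/(2 + 1) = 4/3.
z₃ = 4/(4/3 + 1) = 12/7.
z₄ = 4/(12/7 + 1) = 28/19.

28/19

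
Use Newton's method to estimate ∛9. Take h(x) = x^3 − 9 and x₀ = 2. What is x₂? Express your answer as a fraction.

23401/11250

h'(x) = 3x^2.
h(2) = −1, h'(2) = 12, so x₁ = 2 − (−1)/12 = 25/12.
h(25/12) = 73/1728, h'(25/12) = 625/48, so x₂ = (25/12) − (73/1728)/(625/48) = 23401/11250.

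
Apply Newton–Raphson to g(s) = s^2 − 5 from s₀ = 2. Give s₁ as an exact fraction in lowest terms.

g'(s) = 2s.
g(2) = −1, g'(2) = 4, so s₁ = 2 − (−1)/4 = 9/4.

9/4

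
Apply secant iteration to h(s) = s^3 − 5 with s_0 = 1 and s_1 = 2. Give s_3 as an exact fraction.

h(1) = −4, h(2) = 3. s_2 = 2 − 3·(2 − 1)/(3 − (−4)) = 11/7.
h(2) = 3, h(11/7) = −384/343. s_3 = (11/7) − (−384/343)·((11/7) − 2)/((−384/343) − 3) = 265/157.

265/157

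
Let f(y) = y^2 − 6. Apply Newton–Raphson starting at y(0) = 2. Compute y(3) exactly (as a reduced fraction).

4801/1960

f'(y) = 2y.
f(2) = −2, f'(2) = 4, so y(1) = 2 − (−2)/4 = 5/2.
f(5/2) = 1/4, f'(5/2) = 5, so y(2) = (5/2) − (1/4)/5 = 49/20.
f(49/20) = 1/400, f'(49/20) = 49/10, so y(3) = (49/20) − (1/400)/(49/10) = 4801/1960.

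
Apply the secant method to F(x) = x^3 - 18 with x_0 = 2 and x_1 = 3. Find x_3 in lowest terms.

F(2) = -10, F(3) = 9. x_2 = 3 - 9·(3 - 2)/(9 - (-10)) = 48/19.
F(3) = 9, F(48/19) = -12870/6859. x_3 = (48/19) - (-12870/6859)·((48/19) - 3)/((-12870/6859) - 9) = 2402/921.

2402/921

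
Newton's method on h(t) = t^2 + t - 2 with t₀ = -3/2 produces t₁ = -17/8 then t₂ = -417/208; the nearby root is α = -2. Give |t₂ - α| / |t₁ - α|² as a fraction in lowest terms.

t₁ - α = -17/8 - (-2) = -17/8 + 2 = -1/8, so |t₁ - α| = 1/8.
t₂ - α = -417/208 - (-2) = -417/208 + 2 = -1/208, so |t₂ - α| = 1/208.
|t₁ - α|² = 1/64.
Ratio = (1/208) / (1/64) = 4/13.

4/13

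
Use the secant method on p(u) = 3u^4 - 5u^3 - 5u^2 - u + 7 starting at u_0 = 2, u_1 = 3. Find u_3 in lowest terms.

p(2) = -7, p(3) = 67. u_2 = 3 - 67·(3 - 2)/(67 - (-7)) = 155/74.
p(3) = 67, p(155/74) = -156940063/29986576. u_3 = (155/74) - (-156940063/29986576)·((155/74) - 3)/((-156940063/29986576) - 67) = 69836887/32328965.

69836887/32328965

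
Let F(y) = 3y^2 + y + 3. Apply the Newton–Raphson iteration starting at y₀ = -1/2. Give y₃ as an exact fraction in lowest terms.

-730245/397792

F'(y) = 6y + 1.
F(-1/2) = 13/4, F'(-1/2) = -2, so y₁ = (-1/2) - (13/4)/(-2) = 9/8.
F(9/8) = 507/64, F'(9/8) = 31/4, so y₂ = (9/8) - (507/64)/(31/4) = 51/496.
F(51/496) = 771147/246016, F'(51/496) = 401/248, so y₃ = (51/496) - (771147/246016)/(401/248) = -730245/397792.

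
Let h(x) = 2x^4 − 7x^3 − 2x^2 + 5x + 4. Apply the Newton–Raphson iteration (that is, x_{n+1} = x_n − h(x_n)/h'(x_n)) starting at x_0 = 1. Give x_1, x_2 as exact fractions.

h'(x) = 8x^3 − 21x^2 − 4x + 5.
h(1) = 2, h'(1) = −12, so x_1 = 1 − 2/(−12) = 7/6.
h(7/6) = −97/324, h'(7/6) = −1679/108, so x_2 = (7/6) − (−97/324)/(−1679/108) = 3853/3358.

x_1 = 7/6, x_2 = 3853/3358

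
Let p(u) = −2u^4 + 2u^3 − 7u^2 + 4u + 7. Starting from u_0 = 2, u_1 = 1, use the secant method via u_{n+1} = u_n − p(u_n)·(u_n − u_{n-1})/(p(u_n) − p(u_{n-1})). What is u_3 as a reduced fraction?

158729/122792

p(2) = −29, p(1) = 4. u_2 = 1 − 4·(1 − 2)/(4 − (−29)) = 37/33.
p(1) = 4, p(37/33) = 2779012/1185921. u_3 = (37/33) − (2779012/1185921)·((37/33) − 1)/((2779012/1185921) − 4) = 158729/122792.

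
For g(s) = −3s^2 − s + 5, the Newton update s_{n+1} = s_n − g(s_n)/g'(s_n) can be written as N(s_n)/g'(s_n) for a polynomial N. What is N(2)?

−17

g'(s) = −6s − 1.
N(s) = s·g'(s) − g(s) = s·(−6s − 1) − (−3s^2 − s + 5) = −3s^2 − 5.
N(2) = −17.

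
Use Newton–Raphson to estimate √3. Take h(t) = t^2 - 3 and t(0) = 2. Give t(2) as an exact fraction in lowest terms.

h'(t) = 2t.
h(2) = 1, h'(2) = 4, so t(1) = 2 - 1/4 = 7/4.
h(7/4) = 1/16, h'(7/4) = 7/2, so t(2) = (7/4) - (1/16)/(7/2) = 97/56.

97/56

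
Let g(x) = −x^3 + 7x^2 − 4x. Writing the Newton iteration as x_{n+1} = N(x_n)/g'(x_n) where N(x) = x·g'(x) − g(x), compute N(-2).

44

g'(x) = −3x^2 + 14x − 4.
N(x) = x·g'(x) − g(x) = x·(−3x^2 + 14x − 4) − (−x^3 + 7x^2 − 4x) = −2x^3 + 7x^2.
N(-2) = 44.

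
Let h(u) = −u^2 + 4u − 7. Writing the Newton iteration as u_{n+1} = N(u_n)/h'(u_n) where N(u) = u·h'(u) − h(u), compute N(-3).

h'(u) = −2u + 4.
N(u) = u·h'(u) − h(u) = u·(−2u + 4) − (−u^2 + 4u − 7) = −u^2 + 7.
N(-3) = −2.

−2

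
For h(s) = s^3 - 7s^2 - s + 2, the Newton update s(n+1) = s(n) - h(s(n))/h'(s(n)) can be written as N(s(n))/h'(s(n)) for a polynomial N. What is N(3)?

-11

h'(s) = 3s^2 - 14s - 1.
N(s) = s·h'(s) - h(s) = s·(3s^2 - 14s - 1) - (s^3 - 7s^2 - s + 2) = 2s^3 - 7s^2 - 2.
N(3) = -11.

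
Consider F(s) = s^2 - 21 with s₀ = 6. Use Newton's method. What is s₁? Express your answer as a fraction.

19/4

F'(s) = 2s.
F(6) = 15, F'(6) = 12, so s₁ = 6 - 15/12 = 19/4.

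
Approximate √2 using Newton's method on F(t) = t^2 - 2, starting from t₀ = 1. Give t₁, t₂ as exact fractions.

F'(t) = 2t.
F(1) = -1, F'(1) = 2, so t₁ = 1 - (-1)/2 = 3/2.
F(3/2) = 1/4, F'(3/2) = 3, so t₂ = (3/2) - (1/4)/3 = 17/12.

t₁ = 3/2, t₂ = 17/12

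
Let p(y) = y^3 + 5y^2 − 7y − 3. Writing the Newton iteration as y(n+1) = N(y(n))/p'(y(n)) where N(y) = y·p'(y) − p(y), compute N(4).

211

p'(y) = 3y^2 + 10y − 7.
N(y) = y·p'(y) − p(y) = y·(3y^2 + 10y − 7) − (y^3 + 5y^2 − 7y − 3) = 2y^3 + 5y^2 + 3.
N(4) = 211.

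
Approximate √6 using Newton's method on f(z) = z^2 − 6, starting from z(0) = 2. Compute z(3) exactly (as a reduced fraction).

4801/1960

f'(z) = 2z.
f(2) = −2, f'(2) = 4, so z(1) = 2 − (−2)/4 = 5/2.
f(5/2) = 1/4, f'(5/2) = 5, so z(2) = (5/2) − (1/4)/5 = 49/20.
f(49/20) = 1/400, f'(49/20) = 49/10, so z(3) = (49/20) − (1/400)/(49/10) = 4801/1960.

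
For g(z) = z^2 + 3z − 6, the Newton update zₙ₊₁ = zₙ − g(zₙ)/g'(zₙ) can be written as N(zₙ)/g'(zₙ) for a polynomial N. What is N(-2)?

g'(z) = 2z + 3.
N(z) = z·g'(z) − g(z) = z·(2z + 3) − (z^2 + 3z − 6) = z^2 + 6.
N(-2) = 10.

10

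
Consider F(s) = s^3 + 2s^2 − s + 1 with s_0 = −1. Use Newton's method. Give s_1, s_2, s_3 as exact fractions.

F'(s) = 3s^2 + 4s − 1.
F(−1) = 3, F'(−1) = −2, so s_1 = (−1) − 3/(−2) = 1/2.
F(1/2) = 9/8, F'(1/2) = 7/4, so s_2 = (1/2) − (9/8)/(7/4) = −1/7.
F(−1/7) = 405/343, F'(−1/7) = −74/49, so s_3 = (−1/7) − (405/343)/(−74/49) = 331/518.

s_1 = 1/2, s_2 = −1/7, s_3 = 331/518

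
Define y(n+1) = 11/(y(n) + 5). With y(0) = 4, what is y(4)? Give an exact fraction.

y(1) = 11/(4 + 5) = 11/9.
y(2) = 11/(11/9 + 5) = 99/56.
y(3) = 11/(99/56 + 5) = 616/379.
y(4) = 11/(616/379 + 5) = 4169/2511.

4169/2511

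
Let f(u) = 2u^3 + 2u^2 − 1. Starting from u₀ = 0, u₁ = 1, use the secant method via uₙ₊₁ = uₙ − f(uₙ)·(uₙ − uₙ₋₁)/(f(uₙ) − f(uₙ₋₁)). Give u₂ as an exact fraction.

1/4

f(0) = −1, f(1) = 3. u₂ = 1 − 3·(1 − 0)/(3 − (−1)) = 1/4.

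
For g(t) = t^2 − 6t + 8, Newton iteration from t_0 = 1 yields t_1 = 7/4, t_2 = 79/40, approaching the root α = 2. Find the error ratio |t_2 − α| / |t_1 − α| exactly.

t_1 − α = 7/4 − 2 = −1/4, so |t_1 − α| = 1/4.
t_2 − α = 79/40 − 2 = −1/40, so |t_2 − α| = 1/40.
Ratio = (1/40) / (1/4) = 1/10.

1/10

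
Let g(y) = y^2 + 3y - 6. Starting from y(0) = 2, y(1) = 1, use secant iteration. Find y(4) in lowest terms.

188/137

g(2) = 4, g(1) = -2. y(2) = 1 - (-2)·(1 - 2)/((-2) - 4) = 4/3.
g(1) = -2, g(4/3) = -2/9. y(3) = (4/3) - (-2/9)·((4/3) - 1)/((-2/9) - (-2)) = 11/8.
g(4/3) = -2/9, g(11/8) = 1/64. y(4) = (11/8) - (1/64)·((11/8) - (4/3))/((1/64) - (-2/9)) = 188/137.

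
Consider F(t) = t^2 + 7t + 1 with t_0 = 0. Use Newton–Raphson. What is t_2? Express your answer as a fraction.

F'(t) = 2t + 7.
F(0) = 1, F'(0) = 7, so t_1 = 0 − 1/7 = −1/7.
F(−1/7) = 1/49, F'(−1/7) = 47/7, so t_2 = (−1/7) − (1/49)/(47/7) = −48/329.

−48/329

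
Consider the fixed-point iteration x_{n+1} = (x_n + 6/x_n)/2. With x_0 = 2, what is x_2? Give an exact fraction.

x_1 = (2 + 6/2)/2 = 5/2.
x_2 = (5/2 + 6/(5/2))/2 = 49/20.

49/20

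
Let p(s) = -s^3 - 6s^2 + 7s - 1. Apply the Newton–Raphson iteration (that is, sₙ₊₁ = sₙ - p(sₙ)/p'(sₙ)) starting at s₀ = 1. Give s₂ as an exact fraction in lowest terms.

1263/1484

p'(s) = -3s^2 - 12s + 7.
p(1) = -1, p'(1) = -8, so s₁ = 1 - (-1)/(-8) = 7/8.
p(7/8) = -71/512, p'(7/8) = -371/64, so s₂ = (7/8) - (-71/512)/(-371/64) = 1263/1484.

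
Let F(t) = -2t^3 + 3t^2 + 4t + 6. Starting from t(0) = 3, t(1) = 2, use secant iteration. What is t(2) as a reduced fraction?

F(3) = -9, F(2) = 10. t(2) = 2 - 10·(2 - 3)/(10 - (-9)) = 48/19.

48/19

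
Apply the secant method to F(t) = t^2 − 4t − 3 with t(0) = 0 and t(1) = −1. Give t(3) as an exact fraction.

F(0) = −3, F(−1) = 2. t(2) = (−1) − 2·((−1) − 0)/(2 − (−3)) = −3/5.
F(−1) = 2, F(−3/5) = −6/25. t(3) = (−3/5) − (−6/25)·((−3/5) − (−1))/((−6/25) − 2) = −9/14.

−9/14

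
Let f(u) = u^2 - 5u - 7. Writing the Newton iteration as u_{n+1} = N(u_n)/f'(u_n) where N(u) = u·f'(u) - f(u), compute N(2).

11

f'(u) = 2u - 5.
N(u) = u·f'(u) - f(u) = u·(2u - 5) - (u^2 - 5u - 7) = u^2 + 7.
N(2) = 11.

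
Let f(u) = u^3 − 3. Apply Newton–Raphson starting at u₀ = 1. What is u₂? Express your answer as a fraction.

331/225

f'(u) = 3u^2.
f(1) = −2, f'(1) = 3, so u₁ = 1 − (−2)/3 = 5/3.
f(5/3) = 44/27, f'(5/3) = 25/3, so u₂ = (5/3) − (44/27)/(25/3) = 331/225.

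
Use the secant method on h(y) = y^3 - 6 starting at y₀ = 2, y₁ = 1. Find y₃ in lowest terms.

h(2) = 2, h(1) = -5. y₂ = 1 - (-5)·(1 - 2)/((-5) - 2) = 12/7.
h(1) = -5, h(12/7) = -330/343. y₃ = (12/7) - (-330/343)·((12/7) - 1)/((-330/343) - (-5)) = 522/277.

522/277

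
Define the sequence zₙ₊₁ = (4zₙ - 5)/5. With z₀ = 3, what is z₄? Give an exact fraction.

z₁ = (4·3 - 5)/5 = 7/5.
z₂ = (4·(7/5) - 5)/5 = 3/25.
z₃ = (4·(3/25) - 5)/5 = -113/125.
z₄ = (4·(-113/125) - 5)/5 = -1077/625.

-1077/625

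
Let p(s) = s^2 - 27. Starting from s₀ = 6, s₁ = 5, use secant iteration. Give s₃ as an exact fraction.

291/56

p(6) = 9, p(5) = -2. s₂ = 5 - (-2)·(5 - 6)/((-2) - 9) = 57/11.
p(5) = -2, p(57/11) = -18/121. s₃ = (57/11) - (-18/121)·((57/11) - 5)/((-18/121) - (-2)) = 291/56.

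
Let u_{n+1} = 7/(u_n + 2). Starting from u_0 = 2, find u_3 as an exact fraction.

u_1 = 7/(2 + 2) = 7/4.
u_2 = 7/(7/4 + 2) = 28/15.
u_3 = 7/(28/15 + 2) = 105/58.

105/58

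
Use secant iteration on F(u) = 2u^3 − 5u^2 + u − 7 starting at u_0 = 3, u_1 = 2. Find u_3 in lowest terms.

F(3) = 5, F(2) = −9. u_2 = 2 − (−9)·(2 − 3)/((−9) − 5) = 37/14.
F(2) = −9, F(37/14) = −810/343. u_3 = (37/14) − (−810/343)·((37/14) − 2)/((−810/343) − (−9)) = 1453/506.

1453/506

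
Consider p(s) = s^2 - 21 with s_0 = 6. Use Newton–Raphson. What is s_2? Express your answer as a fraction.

p'(s) = 2s.
p(6) = 15, p'(6) = 12, so s_1 = 6 - 15/12 = 19/4.
p(19/4) = 25/16, p'(19/4) = 19/2, so s_2 = (19/4) - (25/16)/(19/2) = 697/152.

697/152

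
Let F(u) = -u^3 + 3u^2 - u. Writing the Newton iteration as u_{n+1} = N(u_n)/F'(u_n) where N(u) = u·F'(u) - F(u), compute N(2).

F'(u) = -3u^2 + 6u - 1.
N(u) = u·F'(u) - F(u) = u·(-3u^2 + 6u - 1) - (-u^3 + 3u^2 - u) = -2u^3 + 3u^2.
N(2) = -4.

-4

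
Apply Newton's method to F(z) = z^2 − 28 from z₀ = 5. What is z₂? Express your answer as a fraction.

F'(z) = 2z.
F(5) = −3, F'(5) = 10, so z₁ = 5 − (−3)/10 = 53/10.
F(53/10) = 9/100, F'(53/10) = 53/5, so z₂ = (53/10) − (9/100)/(53/5) = 5609/1060.

5609/1060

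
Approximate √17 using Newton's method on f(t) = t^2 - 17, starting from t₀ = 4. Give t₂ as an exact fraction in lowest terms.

f'(t) = 2t.
f(4) = -1, f'(4) = 8, so t₁ = 4 - (-1)/8 = 33/8.
f(33/8) = 1/64, f'(33/8) = 33/4, so t₂ = (33/8) - (1/64)/(33/4) = 2177/528.

2177/528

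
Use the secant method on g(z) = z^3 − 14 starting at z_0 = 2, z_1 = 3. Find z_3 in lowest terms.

g(2) = −6, g(3) = 13. z_2 = 3 − 13·(3 − 2)/(13 − (−6)) = 44/19.
g(3) = 13, g(44/19) = −10842/6859. z_3 = (44/19) − (−10842/6859)·((44/19) − 3)/((−10842/6859) − 13) = 18386/7693.

18386/7693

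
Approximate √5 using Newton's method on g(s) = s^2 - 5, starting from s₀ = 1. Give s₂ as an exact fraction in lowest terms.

7/3

g'(s) = 2s.
g(1) = -4, g'(1) = 2, so s₁ = 1 - (-4)/2 = 3.
g(3) = 4, g'(3) = 6, so s₂ = 3 - 4/6 = 7/3.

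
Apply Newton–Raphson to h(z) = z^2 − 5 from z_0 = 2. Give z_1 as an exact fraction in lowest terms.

9/4

h'(z) = 2z.
h(2) = −1, h'(2) = 4, so z_1 = 2 − (−1)/4 = 9/4.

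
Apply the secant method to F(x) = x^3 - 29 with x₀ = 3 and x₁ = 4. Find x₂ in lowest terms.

113/37

F(3) = -2, F(4) = 35. x₂ = 4 - 35·(4 - 3)/(35 - (-2)) = 113/37.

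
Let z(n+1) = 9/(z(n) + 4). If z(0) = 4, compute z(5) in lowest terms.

z(1) = 9/(4 + 4) = 9/8.
z(2) = 9/(9/8 + 4) = 72/41.
z(3) = 9/(72/41 + 4) = 369/236.
z(4) = 9/(369/236 + 4) = 2124/1313.
z(5) = 9/(2124/1313 + 4) = 11817/7376.

11817/7376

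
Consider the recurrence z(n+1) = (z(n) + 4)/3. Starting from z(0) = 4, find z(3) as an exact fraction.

56/27

z(1) = (4 + 4)/3 = 8/3.
z(2) = ((8/3) + 4)/3 = 20/9.
z(3) = ((20/9) + 4)/3 = 56/27.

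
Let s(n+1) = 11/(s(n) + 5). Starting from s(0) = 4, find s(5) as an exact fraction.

27621/16724

s(1) = 11/(4 + 5) = 11/9.
s(2) = 11/(11/9 + 5) = 99/56.
s(3) = 11/(99/56 + 5) = 616/379.
s(4) = 11/(616/379 + 5) = 4169/2511.
s(5) = 11/(4169/2511 + 5) = 27621/16724.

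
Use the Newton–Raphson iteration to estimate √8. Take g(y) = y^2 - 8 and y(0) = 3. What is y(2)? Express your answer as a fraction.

577/204

g'(y) = 2y.
g(3) = 1, g'(3) = 6, so y(1) = 3 - 1/6 = 17/6.
g(17/6) = 1/36, g'(17/6) = 17/3, so y(2) = (17/6) - (1/36)/(17/3) = 577/204.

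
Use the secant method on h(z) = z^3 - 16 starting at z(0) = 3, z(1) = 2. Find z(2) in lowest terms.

46/19

h(3) = 11, h(2) = -8. z(2) = 2 - (-8)·(2 - 3)/((-8) - 11) = 46/19.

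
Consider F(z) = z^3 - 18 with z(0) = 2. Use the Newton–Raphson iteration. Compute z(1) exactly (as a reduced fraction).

17/6

F'(z) = 3z^2.
F(2) = -10, F'(2) = 12, so z(1) = 2 - (-10)/12 = 17/6.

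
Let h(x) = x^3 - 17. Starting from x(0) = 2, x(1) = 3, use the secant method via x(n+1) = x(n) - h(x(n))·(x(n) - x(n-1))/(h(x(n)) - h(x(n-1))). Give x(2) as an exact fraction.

h(2) = -9, h(3) = 10. x(2) = 3 - 10·(3 - 2)/(10 - (-9)) = 47/19.

47/19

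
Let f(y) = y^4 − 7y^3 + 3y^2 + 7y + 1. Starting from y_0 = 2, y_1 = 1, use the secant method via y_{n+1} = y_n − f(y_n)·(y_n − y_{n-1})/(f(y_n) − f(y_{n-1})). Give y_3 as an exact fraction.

73153/43993

f(2) = −13, f(1) = 5. y_2 = 1 − 5·(1 − 2)/(5 − (−13)) = 23/18.
f(1) = 5, f(23/18) = 304915/104976. y_3 = (23/18) − (304915/104976)·((23/18) − 1)/((304915/104976) − 5) = 73153/43993.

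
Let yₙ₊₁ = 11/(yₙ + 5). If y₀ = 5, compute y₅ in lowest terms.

y₁ = 11/(5 + 5) = 11/10.
y₂ = 11/(11/10 + 5) = 110/61.
y₃ = 11/(110/61 + 5) = 671/415.
y₄ = 11/(671/415 + 5) = 4565/2746.
y₅ = 11/(4565/2746 + 5) = 30206/18295.

30206/18295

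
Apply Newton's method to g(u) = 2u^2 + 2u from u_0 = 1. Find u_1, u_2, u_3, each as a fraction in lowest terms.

u_1 = 1/3, u_2 = 1/15, u_3 = 1/255

g'(u) = 4u + 2.
g(1) = 4, g'(1) = 6, so u_1 = 1 - 4/6 = 1/3.
g(1/3) = 8/9, g'(1/3) = 10/3, so u_2 = (1/3) - (8/9)/(10/3) = 1/15.
g(1/15) = 32/225, g'(1/15) = 34/15, so u_3 = (1/15) - (32/225)/(34/15) = 1/255.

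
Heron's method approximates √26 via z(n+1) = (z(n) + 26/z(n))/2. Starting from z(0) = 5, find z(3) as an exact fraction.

z(1) = (5 + 26/5)/2 = 51/10.
z(2) = (51/10 + 26/(51/10))/2 = 5201/1020.
z(3) = (5201/1020 + 26/(5201/1020))/2 = 54100801/10610040.

54100801/10610040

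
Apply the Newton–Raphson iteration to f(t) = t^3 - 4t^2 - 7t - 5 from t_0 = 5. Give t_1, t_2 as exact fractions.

f'(t) = 3t^2 - 8t - 7.
f(5) = -15, f'(5) = 28, so t_1 = 5 - (-15)/28 = 155/28.
f(155/28) = 72675/21952, f'(155/28) = 31867/784, so t_2 = (155/28) - (72675/21952)/(31867/784) = 2433355/446138.

t_1 = 155/28, t_2 = 2433355/446138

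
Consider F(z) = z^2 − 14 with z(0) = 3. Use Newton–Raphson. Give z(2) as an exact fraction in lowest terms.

1033/276

F'(z) = 2z.
F(3) = −5, F'(3) = 6, so z(1) = 3 − (−5)/6 = 23/6.
F(23/6) = 25/36, F'(23/6) = 23/3, so z(2) = (23/6) − (25/36)/(23/3) = 1033/276.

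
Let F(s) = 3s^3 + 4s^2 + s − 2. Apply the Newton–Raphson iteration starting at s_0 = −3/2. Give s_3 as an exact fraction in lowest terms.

F'(s) = 9s^2 + 8s + 1.
F(−3/2) = −37/8, F'(−3/2) = 37/4, so s_1 = (−3/2) − (−37/8)/(37/4) = −1.
F(−1) = −2, F'(−1) = 2, so s_2 = (−1) − (−2)/2 = 0.
F(0) = −2, F'(0) = 1, so s_3 = 0 − (−2)/1 = 2.

2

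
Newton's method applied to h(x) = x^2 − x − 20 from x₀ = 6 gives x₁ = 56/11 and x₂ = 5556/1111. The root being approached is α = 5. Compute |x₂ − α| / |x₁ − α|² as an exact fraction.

11/101

x₁ − α = 56/11 − 5 = 1/11, so |x₁ − α| = 1/11.
x₂ − α = 5556/1111 − 5 = 1/1111, so |x₂ − α| = 1/1111.
|x₁ − α|² = 1/121.
Ratio = (1/1111) / (1/121) = 11/101.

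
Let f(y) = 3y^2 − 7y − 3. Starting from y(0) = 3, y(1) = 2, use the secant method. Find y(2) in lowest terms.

f(3) = 3, f(2) = −5. y(2) = 2 − (−5)·(2 − 3)/((−5) − 3) = 21/8.

21/8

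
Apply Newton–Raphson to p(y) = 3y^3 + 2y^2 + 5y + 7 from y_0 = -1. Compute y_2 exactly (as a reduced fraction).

p'(y) = 9y^2 + 4y + 5.
p(-1) = 1, p'(-1) = 10, so y_1 = (-1) - 1/10 = -11/10.
p(-11/10) = -73/1000, p'(-11/10) = 1149/100, so y_2 = (-11/10) - (-73/1000)/(1149/100) = -6283/5745.

-6283/5745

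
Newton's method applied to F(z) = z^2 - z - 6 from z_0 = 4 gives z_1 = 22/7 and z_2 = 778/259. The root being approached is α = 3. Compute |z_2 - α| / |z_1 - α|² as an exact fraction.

z_1 - α = 22/7 - 3 = 1/7, so |z_1 - α| = 1/7.
z_2 - α = 778/259 - 3 = 1/259, so |z_2 - α| = 1/259.
|z_1 - α|² = 1/49.
Ratio = (1/259) / (1/49) = 7/37.

7/37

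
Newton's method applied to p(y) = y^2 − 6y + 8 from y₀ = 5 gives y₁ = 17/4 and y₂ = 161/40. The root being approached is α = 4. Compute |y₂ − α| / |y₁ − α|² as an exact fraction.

y₁ − α = 17/4 − 4 = 1/4, so |y₁ − α| = 1/4.
y₂ − α = 161/40 − 4 = 1/40, so |y₂ − α| = 1/40.
|y₁ − α|² = 1/16.
Ratio = (1/40) / (1/16) = 2/5.

2/5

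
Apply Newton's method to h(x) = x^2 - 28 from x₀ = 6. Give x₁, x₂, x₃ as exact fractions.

h'(x) = 2x.
h(6) = 8, h'(6) = 12, so x₁ = 6 - 8/12 = 16/3.
h(16/3) = 4/9, h'(16/3) = 32/3, so x₂ = (16/3) - (4/9)/(32/3) = 127/24.
h(127/24) = 1/576, h'(127/24) = 127/12, so x₃ = (127/24) - (1/576)/(127/12) = 32257/6096.

x₁ = 16/3, x₂ = 127/24, x₃ = 32257/6096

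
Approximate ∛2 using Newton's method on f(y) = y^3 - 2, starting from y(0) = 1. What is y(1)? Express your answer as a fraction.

4/3

f'(y) = 3y^2.
f(1) = -1, f'(1) = 3, so y(1) = 1 - (-1)/3 = 4/3.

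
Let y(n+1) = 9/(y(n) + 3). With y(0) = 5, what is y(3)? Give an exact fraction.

y(1) = 9/(5 + 3) = 9/8.
y(2) = 9/(9/8 + 3) = 24/11.
y(3) = 9/(24/11 + 3) = 33/19.

33/19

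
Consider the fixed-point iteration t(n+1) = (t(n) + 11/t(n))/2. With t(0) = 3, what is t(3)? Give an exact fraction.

t(1) = (3 + 11/3)/2 = 10/3.
t(2) = (10/3 + 11/(10/3))/2 = 199/60.
t(3) = (199/60 + 11/(199/60))/2 = 79201/23880.

79201/23880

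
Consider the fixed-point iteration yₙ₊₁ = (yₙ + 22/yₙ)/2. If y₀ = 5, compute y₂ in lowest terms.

4409/940

y₁ = (5 + 22/5)/2 = 47/10.
y₂ = (47/10 + 22/(47/10))/2 = 4409/940.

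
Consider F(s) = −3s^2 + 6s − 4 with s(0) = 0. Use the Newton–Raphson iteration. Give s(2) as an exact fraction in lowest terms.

F'(s) = −6s + 6.
F(0) = −4, F'(0) = 6, so s(1) = 0 − (−4)/6 = 2/3.
F(2/3) = −4/3, F'(2/3) = 2, so s(2) = (2/3) − (−4/3)/2 = 4/3.

4/3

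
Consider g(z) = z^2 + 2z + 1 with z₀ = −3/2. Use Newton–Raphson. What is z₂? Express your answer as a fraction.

g'(z) = 2z + 2.
g(−3/2) = 1/4, g'(−3/2) = −1, so z₁ = (−3/2) − (1/4)/(−1) = −5/4.
g(−5/4) = 1/16, g'(−5/4) = −1/2, so z₂ = (−5/4) − (1/16)/(−1/2) = −9/8.

−9/8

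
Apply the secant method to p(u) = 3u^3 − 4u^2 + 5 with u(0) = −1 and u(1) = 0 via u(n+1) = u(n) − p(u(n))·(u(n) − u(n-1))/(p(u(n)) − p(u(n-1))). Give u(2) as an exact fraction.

−5/7

p(−1) = −2, p(0) = 5. u(2) = 0 − 5·(0 − (−1))/(5 − (−2)) = −5/7.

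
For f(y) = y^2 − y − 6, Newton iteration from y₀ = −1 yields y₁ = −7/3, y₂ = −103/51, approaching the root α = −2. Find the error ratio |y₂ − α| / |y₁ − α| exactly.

1/17

y₁ − α = −7/3 − (−2) = −7/3 + 2 = −1/3, so |y₁ − α| = 1/3.
y₂ − α = −103/51 − (−2) = −103/51 + 2 = −1/51, so |y₂ − α| = 1/51.
Ratio = (1/51) / (1/3) = 1/17.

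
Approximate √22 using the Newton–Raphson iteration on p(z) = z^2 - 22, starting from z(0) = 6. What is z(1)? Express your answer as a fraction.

29/6

p'(z) = 2z.
p(6) = 14, p'(6) = 12, so z(1) = 6 - 14/12 = 29/6.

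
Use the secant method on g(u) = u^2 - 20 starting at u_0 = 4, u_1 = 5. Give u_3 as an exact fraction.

76/17

g(4) = -4, g(5) = 5. u_2 = 5 - 5·(5 - 4)/(5 - (-4)) = 40/9.
g(5) = 5, g(40/9) = -20/81. u_3 = (40/9) - (-20/81)·((40/9) - 5)/((-20/81) - 5) = 76/17.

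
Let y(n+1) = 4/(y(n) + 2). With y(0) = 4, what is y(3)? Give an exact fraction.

y(1) = 4/(4 + 2) = 2/3.
y(2) = 4/(2/3 + 2) = 3/2.
y(3) = 4/(3/2 + 2) = 8/7.

8/7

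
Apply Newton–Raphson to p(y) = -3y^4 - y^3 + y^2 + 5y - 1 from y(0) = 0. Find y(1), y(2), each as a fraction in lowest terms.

p'(y) = -12y^3 - 3y^2 + 2y + 5.
p(0) = -1, p'(0) = 5, so y(1) = 0 - (-1)/5 = 1/5.
p(1/5) = 17/625, p'(1/5) = 648/125, so y(2) = (1/5) - (17/625)/(648/125) = 631/3240.

y(1) = 1/5, y(2) = 631/3240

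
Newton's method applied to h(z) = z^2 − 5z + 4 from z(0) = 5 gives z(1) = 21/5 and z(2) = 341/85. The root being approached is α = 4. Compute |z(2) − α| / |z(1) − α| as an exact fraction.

1/17

z(1) − α = 21/5 − 4 = 1/5, so |z(1) − α| = 1/5.
z(2) − α = 341/85 − 4 = 1/85, so |z(2) − α| = 1/85.
Ratio = (1/85) / (1/5) = 1/17.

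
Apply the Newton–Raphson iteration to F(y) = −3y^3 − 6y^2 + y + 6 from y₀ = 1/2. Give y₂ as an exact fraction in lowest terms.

F'(y) = −9y^2 − 12y + 1.
F(1/2) = 37/8, F'(1/2) = −29/4, so y₁ = (1/2) − (37/8)/(−29/4) = 33/29.
F(33/29) = −123210/24389, F'(33/29) = −20444/841, so y₂ = (33/29) − (−123210/24389)/(−20444/841) = 275721/296438.

275721/296438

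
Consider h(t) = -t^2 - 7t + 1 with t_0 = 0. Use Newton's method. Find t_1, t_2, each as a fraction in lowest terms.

t_1 = 1/7, t_2 = 50/357

h'(t) = -2t - 7.
h(0) = 1, h'(0) = -7, so t_1 = 0 - 1/(-7) = 1/7.
h(1/7) = -1/49, h'(1/7) = -51/7, so t_2 = (1/7) - (-1/49)/(-51/7) = 50/357.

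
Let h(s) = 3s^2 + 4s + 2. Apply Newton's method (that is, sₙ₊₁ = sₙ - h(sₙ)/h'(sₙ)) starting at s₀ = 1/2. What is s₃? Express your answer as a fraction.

h'(s) = 6s + 4.
h(1/2) = 19/4, h'(1/2) = 7, so s₁ = (1/2) - (19/4)/7 = -5/28.
h(-5/28) = 1083/784, h'(-5/28) = 41/14, so s₂ = (-5/28) - (1083/784)/(41/14) = -1493/2296.
h(-1493/2296) = 3518667/5271616, h'(-1493/2296) = 113/1148, so s₃ = (-1493/2296) - (3518667/5271616)/(113/1148) = -3856085/518896.

-3856085/518896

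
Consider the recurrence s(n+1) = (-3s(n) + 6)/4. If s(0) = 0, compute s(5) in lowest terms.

s(1) = (-3·0 + 6)/4 = 3/2.
s(2) = (-3·(3/2) + 6)/4 = 3/8.
s(3) = (-3·(3/8) + 6)/4 = 39/32.
s(4) = (-3·(39/32) + 6)/4 = 75/128.
s(5) = (-3·(75/128) + 6)/4 = 543/512.

543/512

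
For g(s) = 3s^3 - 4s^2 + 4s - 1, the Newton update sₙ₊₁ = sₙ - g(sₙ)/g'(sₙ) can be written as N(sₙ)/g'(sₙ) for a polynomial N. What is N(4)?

g'(s) = 9s^2 - 8s + 4.
N(s) = s·g'(s) - g(s) = s·(9s^2 - 8s + 4) - (3s^3 - 4s^2 + 4s - 1) = 6s^3 - 4s^2 + 1.
N(4) = 321.

321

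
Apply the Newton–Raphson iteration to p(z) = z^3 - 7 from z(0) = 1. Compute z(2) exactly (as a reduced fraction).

p'(z) = 3z^2.
p(1) = -6, p'(1) = 3, so z(1) = 1 - (-6)/3 = 3.
p(3) = 20, p'(3) = 27, so z(2) = 3 - 20/27 = 61/27.

61/27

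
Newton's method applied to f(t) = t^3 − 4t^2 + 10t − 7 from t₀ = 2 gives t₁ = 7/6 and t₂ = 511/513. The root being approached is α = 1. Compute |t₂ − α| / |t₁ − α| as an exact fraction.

t₁ − α = 7/6 − 1 = 1/6, so |t₁ − α| = 1/6.
t₂ − α = 511/513 − 1 = −2/513, so |t₂ − α| = 2/513.
Ratio = (2/513) / (1/6) = 4/171.

4/171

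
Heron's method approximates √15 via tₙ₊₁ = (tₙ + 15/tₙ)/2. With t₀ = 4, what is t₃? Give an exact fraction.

7380481/1905632

t₁ = (4 + 15/4)/2 = 31/8.
t₂ = (31/8 + 15/(31/8))/2 = 1921/496.
t₃ = (1921/496 + 15/(1921/496))/2 = 7380481/1905632.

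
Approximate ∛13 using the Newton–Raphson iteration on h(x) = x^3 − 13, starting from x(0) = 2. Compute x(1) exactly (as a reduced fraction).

29/12

h'(x) = 3x^2.
h(2) = −5, h'(2) = 12, so x(1) = 2 − (−5)/12 = 29/12.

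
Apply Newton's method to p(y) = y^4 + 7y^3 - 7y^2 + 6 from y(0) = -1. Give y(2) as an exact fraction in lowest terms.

p'(y) = 4y^3 + 21y^2 - 14y.
p(-1) = -7, p'(-1) = 31, so y(1) = (-1) - (-7)/31 = -24/31.
p(-24/31) = -1001658/923521, p'(-24/31) = 642576/29791, so y(2) = (-24/31) - (-1001658/923521)/(642576/29791) = -2403361/3319976.

-2403361/3319976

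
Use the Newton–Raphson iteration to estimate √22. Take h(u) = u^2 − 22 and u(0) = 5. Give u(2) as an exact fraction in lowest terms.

4409/940

h'(u) = 2u.
h(5) = 3, h'(5) = 10, so u(1) = 5 − 3/10 = 47/10.
h(47/10) = 9/100, h'(47/10) = 47/5, so u(2) = (47/10) − (9/100)/(47/5) = 4409/940.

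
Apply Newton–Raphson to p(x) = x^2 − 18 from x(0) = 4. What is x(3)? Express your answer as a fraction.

p'(x) = 2x.
p(4) = −2, p'(4) = 8, so x(1) = 4 − (−2)/8 = 17/4.
p(17/4) = 1/16, p'(17/4) = 17/2, so x(2) = (17/4) − (1/16)/(17/2) = 577/136.
p(577/136) = 1/18496, p'(577/136) = 577/68, so x(3) = (577/136) − (1/18496)/(577/68) = 665857/156944.

665857/156944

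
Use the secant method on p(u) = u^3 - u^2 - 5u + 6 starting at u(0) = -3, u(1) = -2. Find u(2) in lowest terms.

-42/19

p(-3) = -15, p(-2) = 4. u(2) = (-2) - 4·((-2) - (-3))/(4 - (-15)) = -42/19.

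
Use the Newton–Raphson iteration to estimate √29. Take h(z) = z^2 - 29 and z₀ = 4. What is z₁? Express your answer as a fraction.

45/8

h'(z) = 2z.
h(4) = -13, h'(4) = 8, so z₁ = 4 - (-13)/8 = 45/8.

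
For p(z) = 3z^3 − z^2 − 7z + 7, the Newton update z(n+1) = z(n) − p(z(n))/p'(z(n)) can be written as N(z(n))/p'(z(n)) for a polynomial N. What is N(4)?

361

p'(z) = 9z^2 − 2z − 7.
N(z) = z·p'(z) − p(z) = z·(9z^2 − 2z − 7) − (3z^3 − z^2 − 7z + 7) = 6z^3 − z^2 − 7.
N(4) = 361.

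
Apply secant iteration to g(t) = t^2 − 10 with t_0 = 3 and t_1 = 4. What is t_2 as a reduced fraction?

g(3) = −1, g(4) = 6. t_2 = 4 − 6·(4 − 3)/(6 − (−1)) = 22/7.

22/7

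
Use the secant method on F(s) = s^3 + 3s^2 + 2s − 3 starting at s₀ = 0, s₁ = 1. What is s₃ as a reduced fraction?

F(0) = −3, F(1) = 3. s₂ = 1 − 3·(1 − 0)/(3 − (−3)) = 1/2.
F(1) = 3, F(1/2) = −9/8. s₃ = (1/2) − (−9/8)·((1/2) − 1)/((−9/8) − 3) = 7/11.

7/11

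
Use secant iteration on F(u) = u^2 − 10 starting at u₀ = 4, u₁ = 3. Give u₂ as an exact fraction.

F(4) = 6, F(3) = −1. u₂ = 3 − (−1)·(3 − 4)/((−1) − 6) = 22/7.

22/7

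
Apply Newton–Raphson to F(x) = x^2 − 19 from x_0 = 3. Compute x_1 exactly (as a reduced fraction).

F'(x) = 2x.
F(3) = −10, F'(3) = 6, so x_1 = 3 − (−10)/6 = 14/3.

14/3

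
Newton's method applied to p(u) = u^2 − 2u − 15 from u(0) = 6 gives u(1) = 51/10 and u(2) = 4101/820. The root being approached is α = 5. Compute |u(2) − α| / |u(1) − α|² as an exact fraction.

5/41

u(1) − α = 51/10 − 5 = 1/10, so |u(1) − α| = 1/10.
u(2) − α = 4101/820 − 5 = 1/820, so |u(2) − α| = 1/820.
|u(1) − α|² = 1/100.
Ratio = (1/820) / (1/100) = 5/41.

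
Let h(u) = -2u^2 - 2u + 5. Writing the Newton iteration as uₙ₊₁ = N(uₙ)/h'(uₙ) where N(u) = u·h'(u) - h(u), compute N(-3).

-23

h'(u) = -4u - 2.
N(u) = u·h'(u) - h(u) = u·(-4u - 2) - (-2u^2 - 2u + 5) = -2u^2 - 5.
N(-3) = -23.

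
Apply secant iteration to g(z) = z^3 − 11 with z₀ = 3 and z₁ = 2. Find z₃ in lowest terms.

g(3) = 16, g(2) = −3. z₂ = 2 − (−3)·(2 − 3)/((−3) − 16) = 41/19.
g(2) = −3, g(41/19) = −6528/6859. z₃ = (41/19) − (−6528/6859)·((41/19) − 2)/((−6528/6859) − (−3)) = 3483/1561.

3483/1561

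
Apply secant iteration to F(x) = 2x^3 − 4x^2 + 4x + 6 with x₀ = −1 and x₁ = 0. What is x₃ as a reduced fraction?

F(−1) = −4, F(0) = 6. x₂ = 0 − 6·(0 − (−1))/(6 − (−4)) = −3/5.
F(0) = 6, F(−3/5) = 216/125. x₃ = (−3/5) − (216/125)·((−3/5) − 0)/((216/125) − 6) = −75/89.

−75/89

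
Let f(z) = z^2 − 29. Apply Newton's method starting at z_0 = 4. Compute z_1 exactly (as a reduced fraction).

f'(z) = 2z.
f(4) = −13, f'(4) = 8, so z_1 = 4 − (−13)/8 = 45/8.

45/8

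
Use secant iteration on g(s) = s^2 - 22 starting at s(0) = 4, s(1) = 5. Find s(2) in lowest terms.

g(4) = -6, g(5) = 3. s(2) = 5 - 3·(5 - 4)/(3 - (-6)) = 14/3.

14/3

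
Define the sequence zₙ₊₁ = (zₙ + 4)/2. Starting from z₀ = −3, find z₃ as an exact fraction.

25/8

z₁ = ((−3) + 4)/2 = 1/2.
z₂ = ((1/2) + 4)/2 = 9/4.
z₃ = ((9/4) + 4)/2 = 25/8.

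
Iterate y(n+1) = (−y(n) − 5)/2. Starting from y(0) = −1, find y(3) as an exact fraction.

−7/4

y(1) = (−(−1) − 5)/2 = −2.
y(2) = (−(−2) − 5)/2 = −3/2.
y(3) = (−(−3/2) − 5)/2 = −7/4.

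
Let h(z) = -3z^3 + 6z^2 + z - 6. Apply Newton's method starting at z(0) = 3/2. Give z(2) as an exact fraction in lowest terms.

429/310

h'(z) = -9z^2 + 12z + 1.
h(3/2) = -9/8, h'(3/2) = -5/4, so z(1) = (3/2) - (-9/8)/(-5/4) = 3/5.
h(3/5) = -486/125, h'(3/5) = 124/25, so z(2) = (3/5) - (-486/125)/(124/25) = 429/310.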